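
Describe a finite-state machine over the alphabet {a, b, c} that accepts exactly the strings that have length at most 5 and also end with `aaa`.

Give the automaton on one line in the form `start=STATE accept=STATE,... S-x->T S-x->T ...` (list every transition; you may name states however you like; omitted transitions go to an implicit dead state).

Run two small machines in parallel and take their product. The first has 7 states tracking the input length, saturating at 6; the second has 4 states tracking how much of the suffix `aaa` has currently been matched. A product state is a pair (one from each), accepting exactly when both do. Minimizing collapses redundant product states.
With 13 states:
          a    b    c  
>  q0     q1   q2   q2 
   q1     q3   q4   q4 
   q2     q5   q4   q4 
   q3     q6   q7   q7 
   q4     q8   q7   q7 
   q5     q9   q7   q7 
 * q6    q10   q7   q7 
   q7     q7   q7   q7 
   q8    q11   q7   q7 
   q9    q10   q7   q7 
 * q10   q12   q7   q7 
   q11   q12   q7   q7 
 * q12    q7   q7   q7 
(> = start, * = accepting)

start=q0 accept=q6,q10,q12 q0-a->q1 q0-b->q2 q0-c->q2 q1-a->q3 q1-b->q4 q1-c->q4 q2-a->q5 q2-b->q4 q2-c->q4 q3-a->q6 q3-b->q7 q3-c->q7 q4-a->q8 q4-b->q7 q4-c->q7 q5-a->q9 q5-b->q7 q5-c->q7 q6-a->q10 q6-b->q7 q6-c->q7 q7-a->q7 q7-b->q7 q7-c->q7 q8-a->q11 q8-b->q7 q8-c->q7 q9-a->q10 q9-b->q7 q9-c->q7 q10-a->q12 q10-b->q7 q10-c->q7 q11-a->q12 q11-b->q7 q11-c->q7 q12-a->q7 q12-b->q7 q12-c->q7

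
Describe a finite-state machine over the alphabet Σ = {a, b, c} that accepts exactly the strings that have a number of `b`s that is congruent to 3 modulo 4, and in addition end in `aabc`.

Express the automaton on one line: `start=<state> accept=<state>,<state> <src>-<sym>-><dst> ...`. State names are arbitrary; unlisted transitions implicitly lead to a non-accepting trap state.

Run two small machines in parallel and take their product. One (4 states) tracks the count of `b`s modulo 4; the other (5 states) tracks how much of the suffix `aabc` has currently been matched. Each combined state is a pair, one component from each; accept when both components accept. Equivalent product states are then merged.
With 8 states:
        a   b   c  
>  q0   q0  q1  q0 
   q1   q1  q2  q1 
   q2   q3  q4  q2 
   q3   q5  q4  q2 
   q4   q4  q0  q4 
   q5   q5  q6  q2 
   q6   q4  q0  q7 
 * q7   q4  q0  q4 
(> = start, * = accepting)

start=q0 accept=q7 q0-a->q0 q0-b->q1 q0-c->q0 q1-a->q1 q1-b->q2 q1-c->q1 q2-a->q3 q2-b->q4 q2-c->q2 q3-a->q5 q3-b->q4 q3-c->q2 q4-a->q4 q4-b->q0 q4-c->q4 q5-a->q5 q5-b->q6 q5-c->q2 q6-a->q4 q6-b->q0 q6-c->q7 q7-a->q4 q7-b->q0 q7-c->q4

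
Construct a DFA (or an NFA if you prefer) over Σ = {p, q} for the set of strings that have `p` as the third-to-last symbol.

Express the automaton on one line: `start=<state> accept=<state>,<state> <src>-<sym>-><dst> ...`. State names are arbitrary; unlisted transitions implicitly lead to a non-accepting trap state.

start=s0 accept=s7,s8,s9,s10 s0-p->s1 s0-q->s2 s1-p->s3 s1-q->s4 s2-p->s5 s2-q->s6 s3-p->s7 s3-q->s8 s4-p->s9 s4-q->s10 s5-p->s11 s5-q->s12 s6-p->s13 s6-q->s14 s7-p->s7 s7-q->s8 s8-p->s9 s8-q->s10 s9-p->s11 s9-q->s12 s10-p->s13 s10-q->s14 s11-p->s7 s11-q->s8 s12-p->s9 s12-q->s10 s13-p->s11 s13-q->s12 s14-p->s13 s14-q->s14

Because acceptance depends on a position counted from the end, the machine has to buffer the most recent 3 symbols. Make each state the string of the last up-to-3 symbols read; on input `x` shift the window left and append `x`. Accept when the buffered window has length 3 and begins with `p`.
          p    q  
>  s0     s1   s2 
   s1     s3   s4 
   s2     s5   s6 
   s3     s7   s8 
   s4     s9  s10 
   s5    s11  s12 
   s6    s13  s14 
 * s7     s7   s8 
 * s8     s9  s10 
 * s9    s11  s12 
 * s10   s13  s14 
   s11    s7   s8 
   s12    s9  s10 
   s13   s11  s12 
   s14   s13  s14 
(> = start, * = accepting)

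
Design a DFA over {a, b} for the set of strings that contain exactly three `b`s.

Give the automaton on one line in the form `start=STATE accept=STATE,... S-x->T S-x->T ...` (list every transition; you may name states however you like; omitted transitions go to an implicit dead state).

Only the number of `b`s matters, and only up to 4. Make a chain q0 → q1 → q2 → q3 → q4 advanced by each `b` (with q4 absorbing); every other symbol self-loops. The accepting set is {q3}.
        a   b  
>  q0   q0  q1 
   q1   q1  q2 
   q2   q2  q3 
 * q3   q3  q4 
   q4   q4  q4 
(> = start, * = accepting)

start=q0 accept=q3 q0-a->q0 q0-b->q1 q1-a->q1 q1-b->q2 q2-a->q2 q2-b->q3 q3-a->q3 q3-b->q4 q4-a->q4 q4-b->q4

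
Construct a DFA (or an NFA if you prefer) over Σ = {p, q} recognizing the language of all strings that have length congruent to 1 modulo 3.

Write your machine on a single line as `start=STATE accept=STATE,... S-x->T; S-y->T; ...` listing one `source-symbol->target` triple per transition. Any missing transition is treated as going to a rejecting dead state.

start=S0; accept=S1; S0-p->S1; S0-q->S1; S1-p->S2; S1-q->S2; S2-p->S0; S2-q->S0

Count input length modulo 3: every symbol advances one step around the cycle S0 → S1 → S2 → S0. Accept at S1.
        p   q  
>  S0   S1  S1 
 * S1   S2  S2 
   S2   S0  S0 
(> = start, * = accepting)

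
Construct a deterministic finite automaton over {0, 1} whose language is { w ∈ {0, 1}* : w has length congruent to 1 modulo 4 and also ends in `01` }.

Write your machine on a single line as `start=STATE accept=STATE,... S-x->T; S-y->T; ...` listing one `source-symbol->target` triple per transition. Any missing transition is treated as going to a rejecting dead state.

start=q0; accept=q5; q0-0->q1; q0-1->q1; q1-0->q2; q1-1->q2; q2-0->q3; q2-1->q3; q3-0->q4; q3-1->q0; q4-0->q1; q4-1->q5; q5-0->q2; q5-1->q2

Handle the two conditions separately and then intersect. One (4 states) tracks the input length modulo 4; the other (3 states) tracks how much of the suffix `01` has currently been matched. Each combined state is a pair, one component from each; accept when both components accept. Equivalent product states are then merged.
With 6 states:
        0   1  
>  q0   q1  q1 
   q1   q2  q2 
   q2   q3  q3 
   q3   q4  q0 
   q4   q1  q5 
 * q5   q2  q2 
(> = start, * = accepting)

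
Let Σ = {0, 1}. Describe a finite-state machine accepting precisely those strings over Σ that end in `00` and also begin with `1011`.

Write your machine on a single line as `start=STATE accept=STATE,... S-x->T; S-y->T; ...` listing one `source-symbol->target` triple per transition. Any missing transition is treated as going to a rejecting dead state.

Handle the two conditions separately and then intersect. The first has 3 states tracking how much of the suffix `00` has currently been matched; the second has 6 states tracking whether the input so far still matches the prefix `1011`. A product state is a pair (one from each), accepting exactly when both do. Equivalent product states are then merged.
8 states suffice.
       0  1 
>  A   B  C 
   B   B  B 
   C   D  B 
   D   B  E 
   E   B  F 
   F   G  F 
   G   H  F 
 * H   H  F 
(> = start, * = accepting)

start=A; accept=H; A-0->B; A-1->C; B-0->B; B-1->B; C-0->D; C-1->B; D-0->B; D-1->E; E-0->B; E-1->F; F-0->G; F-1->F; G-0->H; G-1->F; H-0->H; H-1->F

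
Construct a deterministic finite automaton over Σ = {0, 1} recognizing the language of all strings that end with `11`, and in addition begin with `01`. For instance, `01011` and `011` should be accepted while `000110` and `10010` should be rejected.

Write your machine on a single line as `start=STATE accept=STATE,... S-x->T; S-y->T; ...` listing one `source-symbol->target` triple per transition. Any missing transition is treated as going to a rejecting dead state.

start=A; accept=F; A-0->B; A-1->C; B-0->C; B-1->D; C-0->C; C-1->C; D-0->E; D-1->F; E-0->E; E-1->D; F-0->E; F-1->F

Run two small machines in parallel and take their product. One (3 states) tracks how much of the suffix `11` has currently been matched; the other (4 states) tracks whether the input so far still matches the prefix `01`. Each combined state is a pair, one component from each; accept when both components accept. After merging equivalent states the machine shrinks.
A 6-state machine:
       0  1 
>  A   B  C 
   B   C  D 
   C   C  C 
   D   E  F 
   E   E  D 
 * F   E  F 
(> = start, * = accepting)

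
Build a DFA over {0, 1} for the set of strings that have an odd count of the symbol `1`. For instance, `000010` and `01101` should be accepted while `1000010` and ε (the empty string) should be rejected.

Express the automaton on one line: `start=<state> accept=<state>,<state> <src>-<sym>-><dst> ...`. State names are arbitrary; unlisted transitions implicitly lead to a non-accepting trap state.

start=s0 accept=s1 s0-0->s0 s0-1->s1 s1-0->s1 s1-1->s0

The only thing that matters is how many `1`s have appeared, reduced mod 2. Use one state per residue: s0 for 0, …, s1 for 1. Reading `1` moves to the next residue; anything else stays put. s1 is accepting.
With 2 states:
        0   1  
>  s0   s0  s1 
 * s1   s1  s0 
(> = start, * = accepting)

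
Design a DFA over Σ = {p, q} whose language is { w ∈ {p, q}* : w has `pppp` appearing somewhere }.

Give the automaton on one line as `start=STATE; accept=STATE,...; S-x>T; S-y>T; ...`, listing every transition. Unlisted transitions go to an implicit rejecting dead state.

States A..D record the length of the longest prefix of `pppp` that matches the current input suffix. Reaching E means `pppp` has been seen, and we stay there forever. Accept from E.
With 5 states:
       p  q 
>  A   B  A 
   B   C  A 
   C   D  A 
   D   E  A 
 * E   E  E 
(> = start, * = accepting)

start=A; accept=E; A-p>B; A-q>A; B-p>C; B-q>A; C-p>D; C-q>A; D-p>E; D-q>A; E-p>E; E-q>E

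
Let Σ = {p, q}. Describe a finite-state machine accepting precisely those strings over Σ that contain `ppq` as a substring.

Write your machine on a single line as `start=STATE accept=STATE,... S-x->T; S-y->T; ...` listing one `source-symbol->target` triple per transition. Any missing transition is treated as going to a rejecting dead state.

start=S0; accept=S3; S0-p->S1; S0-q->S0; S1-p->S2; S1-q->S0; S2-p->S2; S2-q->S3; S3-p->S3; S3-q->S3

States S0..S2 record the length of the longest prefix of `ppq` that matches the current input suffix. Reaching S3 means `ppq` has been seen, and we stay there forever. Accept from S3.
With 4 states:
        p   q  
>  S0   S1  S0 
   S1   S2  S0 
   S2   S2  S3 
 * S3   S3  S3 
(> = start, * = accepting)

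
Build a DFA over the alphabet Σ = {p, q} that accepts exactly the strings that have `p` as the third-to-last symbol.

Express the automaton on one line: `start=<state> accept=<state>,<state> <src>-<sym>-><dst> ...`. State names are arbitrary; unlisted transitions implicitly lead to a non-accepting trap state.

A DFA must remember the last 3 symbols (since which symbol is third-to-last isn't known until the input ends). Use one state per possible window of the last ≤3 symbols; accept from those whose window starts with `p`.
A 15-state machine:
          p    q  
>  s0     s1   s2 
   s1     s3   s4 
   s2     s5   s6 
   s3     s7   s8 
   s4     s9  s10 
   s5    s11  s12 
   s6    s13  s14 
 * s7     s7   s8 
 * s8     s9  s10 
 * s9    s11  s12 
 * s10   s13  s14 
   s11    s7   s8 
   s12    s9  s10 
   s13   s11  s12 
   s14   s13  s14 
(> = start, * = accepting)

start=s0 accept=s7,s8,s9,s10 s0-p->s1 s0-q->s2 s1-p->s3 s1-q->s4 s2-p->s5 s2-q->s6 s3-p->s7 s3-q->s8 s4-p->s9 s4-q->s10 s5-p->s11 s5-q->s12 s6-p->s13 s6-q->s14 s7-p->s7 s7-q->s8 s8-p->s9 s8-q->s10 s9-p->s11 s9-q->s12 s10-p->s13 s10-q->s14 s11-p->s7 s11-q->s8 s12-p->s9 s12-q->s10 s13-p->s11 s13-q->s12 s14-p->s13 s14-q->s14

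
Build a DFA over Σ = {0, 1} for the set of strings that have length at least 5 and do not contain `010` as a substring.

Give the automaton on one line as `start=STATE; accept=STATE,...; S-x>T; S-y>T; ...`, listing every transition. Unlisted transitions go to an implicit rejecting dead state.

Run two small machines in parallel and take their product. One (7 states) tracks the input length, saturating at 6; the other (4 states) tracks partial matches of the forbidden pattern `010`. Each combined state is a pair, one component from each; accept when both components accept. After merging equivalent states the machine shrinks.
A 16-state machine:
          0    1  
>  q0     q1   q2 
   q1     q3   q4 
   q2     q3   q5 
   q3     q6   q7 
   q4     q8   q9 
   q5     q6   q9 
   q6    q10  q11 
   q7     q8  q12 
   q8     q8   q8 
   q9    q10  q12 
   q10   q13  q14 
   q11    q8  q15 
   q12   q13  q15 
 * q13   q13  q14 
 * q14    q8  q15 
 * q15   q13  q15 
(> = start, * = accepting)

start=q0; accept=q13,q14,q15; q0-0>q1; q0-1>q2; q1-0>q3; q1-1>q4; q2-0>q3; q2-1>q5; q3-0>q6; q3-1>q7; q4-0>q8; q4-1>q9; q5-0>q6; q5-1>q9; q6-0>q10; q6-1>q11; q7-0>q8; q7-1>q12; q8-0>q8; q8-1>q8; q9-0>q10; q9-1>q12; q10-0>q13; q10-1>q14; q11-0>q8; q11-1>q15; q12-0>q13; q12-1>q15; q13-0>q13; q13-1>q14; q14-0>q8; q14-1>q15; q15-0>q13; q15-1>q15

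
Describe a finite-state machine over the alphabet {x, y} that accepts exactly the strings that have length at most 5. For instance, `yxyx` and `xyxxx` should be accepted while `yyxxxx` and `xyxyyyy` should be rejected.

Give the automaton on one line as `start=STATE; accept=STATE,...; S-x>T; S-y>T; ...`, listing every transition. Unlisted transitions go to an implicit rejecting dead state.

Count input length up to 6: every symbol moves from s0 toward s6, which means 'more than 5' and absorbs. Accept from {s0, s1, s2, s3, s4, s5}.
With 7 states:
        x   y  
>* s0   s1  s1 
 * s1   s2  s2 
 * s2   s3  s3 
 * s3   s4  s4 
 * s4   s5  s5 
 * s5   s6  s6 
   s6   s6  s6 
(> = start, * = accepting)

start=s0; accept=s0,s1,s2,s3,s4,s5; s0-x>s1; s0-y>s1; s1-x>s2; s1-y>s2; s2-x>s3; s2-y>s3; s3-x>s4; s3-y>s4; s4-x>s5; s4-y>s5; s5-x>s6; s5-y>s6; s6-x>s6; s6-y>s6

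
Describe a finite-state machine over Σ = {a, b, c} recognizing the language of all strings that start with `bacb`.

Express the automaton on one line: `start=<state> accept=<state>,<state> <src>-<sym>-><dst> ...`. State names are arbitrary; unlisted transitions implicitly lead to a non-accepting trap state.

start=q0 accept=q4 q0-a->q5 q0-b->q1 q0-c->q5 q1-a->q2 q1-b->q5 q1-c->q5 q2-a->q5 q2-b->q5 q2-c->q3 q3-a->q5 q3-b->q4 q3-c->q5 q4-a->q4 q4-b->q4 q4-c->q4 q5-a->q5 q5-b->q5 q5-c->q5

Check the first 4 symbols one by one: q0 through q3 record how many have matched `bacb` so far; any wrong symbol goes to the dead state q5. After all 4 match we enter the accepting sink q4.
        a   b   c  
>  q0   q5  q1  q5 
   q1   q2  q5  q5 
   q2   q5  q5  q3 
   q3   q5  q4  q5 
 * q4   q4  q4  q4 
   q5   q5  q5  q5 
(> = start, * = accepting)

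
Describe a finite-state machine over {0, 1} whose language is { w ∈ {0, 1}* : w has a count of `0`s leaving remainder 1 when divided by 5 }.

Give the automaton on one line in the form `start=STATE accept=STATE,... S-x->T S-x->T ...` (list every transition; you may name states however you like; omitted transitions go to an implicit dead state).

Keep the running count of `0`s modulo 5: each `0` advances along the cycle A → B → C → D → E → A while other symbols loop. Accept at B.
A 5-state machine:
       0  1 
>  A   B  A 
 * B   C  B 
   C   D  C 
   D   E  D 
   E   A  E 
(> = start, * = accepting)

start=A accept=B A-0->B A-1->A B-0->C B-1->B C-0->D C-1->C D-0->E D-1->D E-0->A E-1->E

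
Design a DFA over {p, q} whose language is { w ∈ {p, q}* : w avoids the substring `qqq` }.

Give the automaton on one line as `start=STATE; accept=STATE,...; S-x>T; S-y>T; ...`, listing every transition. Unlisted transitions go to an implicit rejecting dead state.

start=s0; accept=s0,s1,s2; s0-p>s0; s0-q>s1; s1-p>s0; s1-q>s2; s2-p>s0; s2-q>s3; s3-p>s3; s3-q>s3

This is the complement of 'contains `qqq`'. Use the same substring-matching states — s0 through s3 holding how much of `qqq` has just been matched — but flip the accepting set: everything except the trap s3 accepts.
4 states suffice.
        p   q  
>* s0   s0  s1 
 * s1   s0  s2 
 * s2   s0  s3 
   s3   s3  s3 
(> = start, * = accepting)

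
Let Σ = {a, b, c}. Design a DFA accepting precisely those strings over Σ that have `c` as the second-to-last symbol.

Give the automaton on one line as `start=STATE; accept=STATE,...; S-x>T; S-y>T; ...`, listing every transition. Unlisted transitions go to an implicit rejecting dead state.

Because acceptance depends on a position counted from the end, the machine has to buffer the most recent 2 symbols. Make each state the string of the last up-to-2 symbols read; on input `x` shift the window left and append `x`. Accept when the buffered window has length 2 and begins with `c`.
A 13-state machine:
          a    b    c  
>  q0     q1   q2   q3 
   q1     q4   q5   q6 
   q2     q7   q8   q9 
   q3    q10  q11  q12 
   q4     q4   q5   q6 
   q5     q7   q8   q9 
   q6    q10  q11  q12 
   q7     q4   q5   q6 
   q8     q7   q8   q9 
   q9    q10  q11  q12 
 * q10    q4   q5   q6 
 * q11    q7   q8   q9 
 * q12   q10  q11  q12 
(> = start, * = accepting)

start=q0; accept=q10,q11,q12; q0-a>q1; q0-b>q2; q0-c>q3; q1-a>q4; q1-b>q5; q1-c>q6; q2-a>q7; q2-b>q8; q2-c>q9; q3-a>q10; q3-b>q11; q3-c>q12; q4-a>q4; q4-b>q5; q4-c>q6; q5-a>q7; q5-b>q8; q5-c>q9; q6-a>q10; q6-b>q11; q6-c>q12; q7-a>q4; q7-b>q5; q7-c>q6; q8-a>q7; q8-b>q8; q8-c>q9; q9-a>q10; q9-b>q11; q9-c>q12; q10-a>q4; q10-b>q5; q10-c>q6; q11-a>q7; q11-b>q8; q11-c>q9; q12-a>q10; q12-b>q11; q12-c>q12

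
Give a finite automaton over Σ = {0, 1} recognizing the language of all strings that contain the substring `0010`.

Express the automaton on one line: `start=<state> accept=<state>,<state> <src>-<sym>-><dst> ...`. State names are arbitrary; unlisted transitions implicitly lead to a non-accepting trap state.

Track how much of `0010` has been matched so far: state A is no progress, E is the absorbing accept state reached once `0010` has occurred. Intermediate states record partial matches; on a mismatch, fall back to the longest reusable overlap.
With 5 states:
       0  1 
>  A   B  A 
   B   C  A 
   C   C  D 
   D   E  A 
 * E   E  E 
(> = start, * = accepting)

start=A accept=E A-0->B A-1->A B-0->C B-1->A C-0->C C-1->D D-0->E D-1->A E-0->E E-1->E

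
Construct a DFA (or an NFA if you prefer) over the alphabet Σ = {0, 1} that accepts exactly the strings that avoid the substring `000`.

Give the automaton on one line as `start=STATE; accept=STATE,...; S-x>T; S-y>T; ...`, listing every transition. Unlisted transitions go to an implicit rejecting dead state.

start=q0; accept=q0,q1,q2; q0-0>q1; q0-1>q0; q1-0>q2; q1-1>q0; q2-0>q3; q2-1>q0; q3-0>q3; q3-1>q3

Track partial matches of the forbidden pattern `000`. State q3 is a dead state reached once `000` has occurred; every other state accepts. q0 means no part of `000` is currently matched.
        0   1  
>* q0   q1  q0 
 * q1   q2  q0 
 * q2   q3  q0 
   q3   q3  q3 
(> = start, * = accepting)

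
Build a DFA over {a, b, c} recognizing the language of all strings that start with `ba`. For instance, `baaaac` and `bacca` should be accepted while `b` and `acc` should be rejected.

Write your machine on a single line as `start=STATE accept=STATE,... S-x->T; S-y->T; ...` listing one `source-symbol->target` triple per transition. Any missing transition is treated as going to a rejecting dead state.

start=s0; accept=s2; s0-a->s3; s0-b->s1; s0-c->s3; s1-a->s2; s1-b->s3; s1-c->s3; s2-a->s2; s2-b->s2; s2-c->s2; s3-a->s3; s3-b->s3; s3-c->s3

Check the first 2 symbols one by one: s0 through s1 record how many have matched `ba` so far; any wrong symbol goes to the dead state s3. After all 2 match we enter the accepting sink s2.
4 states suffice.
        a   b   c  
>  s0   s3  s1  s3 
   s1   s2  s3  s3 
 * s2   s2  s2  s2 
   s3   s3  s3  s3 
(> = start, * = accepting)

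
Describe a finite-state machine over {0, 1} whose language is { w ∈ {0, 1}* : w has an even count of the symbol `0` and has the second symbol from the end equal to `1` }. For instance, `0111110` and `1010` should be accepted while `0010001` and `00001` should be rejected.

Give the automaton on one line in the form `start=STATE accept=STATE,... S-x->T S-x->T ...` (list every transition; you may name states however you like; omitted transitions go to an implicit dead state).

Build one automaton per condition and run them in lockstep. The first has 2 states tracking the count of `0`s modulo 2; the second has 7 states tracking the last 2 symbols read. A product state is a pair (one from each), accepting exactly when both do.
An 11-state machine:
          0    1  
>  q0     q1   q2 
   q1     q3   q4 
   q2     q5   q6 
   q3     q7   q8 
   q4     q9  q10 
   q5     q3   q4 
 * q6     q5   q6 
   q7     q3   q4 
   q8     q5   q6 
 * q9     q7   q8 
   q10    q9  q10 
(> = start, * = accepting)

start=q0 accept=q6,q9 q0-0->q1 q0-1->q2 q1-0->q3 q1-1->q4 q2-0->q5 q2-1->q6 q3-0->q7 q3-1->q8 q4-0->q9 q4-1->q10 q5-0->q3 q5-1->q4 q6-0->q5 q6-1->q6 q7-0->q3 q7-1->q4 q8-0->q5 q8-1->q6 q9-0->q7 q9-1->q8 q10-0->q9 q10-1->q10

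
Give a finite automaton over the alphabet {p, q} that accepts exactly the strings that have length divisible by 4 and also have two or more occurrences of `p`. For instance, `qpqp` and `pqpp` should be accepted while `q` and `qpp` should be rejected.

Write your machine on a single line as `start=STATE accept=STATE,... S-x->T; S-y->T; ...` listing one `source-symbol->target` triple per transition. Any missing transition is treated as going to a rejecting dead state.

Run two small machines in parallel and take their product. The first has 4 states tracking the input length modulo 4; the second has 4 states tracking the count of `p`s, saturating at 3. A product state is a pair (one from each), accepting exactly when both do. Equivalent product states are then merged.
       p  q 
>  A   B  C 
   B   D  E 
   C   E  F 
   D   G  G 
   E   G  H 
   F   H  I 
   G   J  J 
   H   J  K 
   I   K  A 
 * J   L  L 
   K   L  B 
   L   D  D 
(> = start, * = accepting)

start=A; accept=J; A-p->B; A-q->C; B-p->D; B-q->E; C-p->E; C-q->F; D-p->G; D-q->G; E-p->G; E-q->H; F-p->H; F-q->I; G-p->J; G-q->J; H-p->J; H-q->K; I-p->K; I-q->A; J-p->L; J-q->L; K-p->L; K-q->B; L-p->D; L-q->D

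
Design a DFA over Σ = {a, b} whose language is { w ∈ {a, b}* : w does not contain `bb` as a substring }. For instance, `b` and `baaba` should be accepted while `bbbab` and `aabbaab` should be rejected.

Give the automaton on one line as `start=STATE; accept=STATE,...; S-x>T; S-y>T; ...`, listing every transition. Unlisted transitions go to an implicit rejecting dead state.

start=s0; accept=s0,s1; s0-a>s0; s0-b>s1; s1-a>s0; s1-b>s2; s2-a>s2; s2-b>s2

This is the complement of 'contains `bb`'. Use the same substring-matching states — s0 through s2 holding how much of `bb` has just been matched — but flip the accepting set: everything except the trap s2 accepts.
A 3-state machine:
        a   b  
>* s0   s0  s1 
 * s1   s0  s2 
   s2   s2  s2 
(> = start, * = accepting)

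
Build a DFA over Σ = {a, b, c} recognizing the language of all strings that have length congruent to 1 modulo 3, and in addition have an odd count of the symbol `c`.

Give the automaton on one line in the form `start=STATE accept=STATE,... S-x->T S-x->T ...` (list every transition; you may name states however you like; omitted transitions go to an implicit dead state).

Handle the two conditions separately and then intersect. The first has 3 states tracking the input length modulo 3; the second has 2 states tracking the count of `c`s modulo 2. A product state is a pair (one from each), accepting exactly when both do.
        a   b   c  
>  q0   q1  q1  q2 
   q1   q3  q3  q4 
 * q2   q4  q4  q3 
   q3   q0  q0  q5 
   q4   q5  q5  q0 
   q5   q2  q2  q1 
(> = start, * = accepting)

start=q0 accept=q2 q0-a->q1 q0-b->q1 q0-c->q2 q1-a->q3 q1-b->q3 q1-c->q4 q2-a->q4 q2-b->q4 q2-c->q3 q3-a->q0 q3-b->q0 q3-c->q5 q4-a->q5 q4-b->q5 q4-c->q0 q5-a->q2 q5-b->q2 q5-c->q1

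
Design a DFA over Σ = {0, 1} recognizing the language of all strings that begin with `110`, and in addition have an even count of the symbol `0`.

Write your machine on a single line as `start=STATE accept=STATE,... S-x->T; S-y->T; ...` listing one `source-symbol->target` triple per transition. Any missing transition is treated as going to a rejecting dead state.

start=A; accept=F; A-0->B; A-1->C; B-0->B; B-1->B; C-0->B; C-1->D; D-0->E; D-1->B; E-0->F; E-1->E; F-0->E; F-1->F

Build one automaton per condition and run them in lockstep. The first has 5 states tracking whether the input so far still matches the prefix `110`; the second has 2 states tracking the count of `0`s modulo 2. A product state is a pair (one from each), accepting exactly when both do. Minimizing collapses redundant product states.
A 6-state machine:
       0  1 
>  A   B  C 
   B   B  B 
   C   B  D 
   D   E  B 
   E   F  E 
 * F   E  F 
(> = start, * = accepting)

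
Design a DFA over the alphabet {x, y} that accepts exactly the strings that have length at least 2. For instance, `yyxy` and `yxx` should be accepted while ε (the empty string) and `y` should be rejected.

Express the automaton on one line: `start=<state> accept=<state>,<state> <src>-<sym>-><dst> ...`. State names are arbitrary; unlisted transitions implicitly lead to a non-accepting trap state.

We only need to distinguish lengths 0, 1, …, 2, and '>2'. Chain S0 → S1 → S2 → S3 on every symbol, with S3 looping. Accepting states: {S2, S3}.
        x   y  
>  S0   S1  S1 
   S1   S2  S2 
 * S2   S3  S3 
 * S3   S3  S3 
(> = start, * = accepting)

start=S0 accept=S2,S3 S0-x->S1 S0-y->S1 S1-x->S2 S1-y->S2 S2-x->S3 S2-y->S3 S3-x->S3 S3-y->S3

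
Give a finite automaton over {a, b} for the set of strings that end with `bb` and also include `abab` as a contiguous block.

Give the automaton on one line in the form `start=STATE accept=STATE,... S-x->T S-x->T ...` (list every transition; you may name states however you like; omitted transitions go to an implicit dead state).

start=q0 accept=q6 q0-a->q1 q0-b->q0 q1-a->q1 q1-b->q2 q2-a->q3 q2-b->q0 q3-a->q1 q3-b->q4 q4-a->q5 q4-b->q6 q5-a->q5 q5-b->q4 q6-a->q5 q6-b->q6

Handle the two conditions separately and then intersect. The first has 3 states tracking how much of the suffix `bb` has currently been matched; the second has 5 states tracking whether and how much of `abab` has been seen. A product state is a pair (one from each), accepting exactly when both do. After merging equivalent states the machine shrinks.
7 states suffice.
        a   b  
>  q0   q1  q0 
   q1   q1  q2 
   q2   q3  q0 
   q3   q1  q4 
   q4   q5  q6 
   q5   q5  q4 
 * q6   q5  q6 
(> = start, * = accepting)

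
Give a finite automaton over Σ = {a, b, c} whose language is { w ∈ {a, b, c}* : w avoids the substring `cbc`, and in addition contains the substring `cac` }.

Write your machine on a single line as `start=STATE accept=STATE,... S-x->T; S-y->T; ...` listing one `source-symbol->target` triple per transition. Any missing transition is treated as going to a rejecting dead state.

start=s0; accept=s4,s6,s7; s0-a->s0; s0-b->s0; s0-c->s1; s1-a->s2; s1-b->s3; s1-c->s1; s2-a->s0; s2-b->s0; s2-c->s4; s3-a->s0; s3-b->s0; s3-c->s5; s4-a->s6; s4-b->s7; s4-c->s4; s5-a->s8; s5-b->s9; s5-c->s5; s6-a->s6; s6-b->s6; s6-c->s4; s7-a->s6; s7-b->s6; s7-c->s10; s8-a->s9; s8-b->s9; s8-c->s10; s9-a->s9; s9-b->s9; s9-c->s5; s10-a->s10; s10-b->s10; s10-c->s10

Run two small machines in parallel and take their product. The first has 4 states tracking partial matches of the forbidden pattern `cbc`; the second has 4 states tracking whether and how much of `cac` has been seen. A product state is a pair (one from each), accepting exactly when both do.
With 11 states:
          a    b    c  
>  s0     s0   s0   s1 
   s1     s2   s3   s1 
   s2     s0   s0   s4 
   s3     s0   s0   s5 
 * s4     s6   s7   s4 
   s5     s8   s9   s5 
 * s6     s6   s6   s4 
 * s7     s6   s6  s10 
   s8     s9   s9  s10 
   s9     s9   s9   s5 
   s10   s10  s10  s10 
(> = start, * = accepting)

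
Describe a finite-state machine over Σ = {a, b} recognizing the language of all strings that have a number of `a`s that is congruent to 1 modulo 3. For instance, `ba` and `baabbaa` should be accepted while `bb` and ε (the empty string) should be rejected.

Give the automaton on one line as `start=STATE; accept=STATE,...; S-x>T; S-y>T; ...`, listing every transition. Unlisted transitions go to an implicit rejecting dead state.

Keep the running count of `a`s modulo 3: each `a` advances along the cycle S0 → S1 → S2 → S0 while other symbols loop. Accept at S1.
3 states suffice.
        a   b  
>  S0   S1  S0 
 * S1   S2  S1 
   S2   S0  S2 
(> = start, * = accepting)

start=S0; accept=S1; S0-a>S1; S0-b>S0; S1-a>S2; S1-b>S1; S2-a>S0; S2-b>S2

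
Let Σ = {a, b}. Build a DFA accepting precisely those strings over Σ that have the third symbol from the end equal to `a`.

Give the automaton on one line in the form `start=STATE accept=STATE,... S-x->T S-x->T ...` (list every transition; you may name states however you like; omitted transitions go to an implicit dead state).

start=s0 accept=s7,s8,s9,s10 s0-a->s1 s0-b->s2 s1-a->s3 s1-b->s4 s2-a->s5 s2-b->s6 s3-a->s7 s3-b->s8 s4-a->s9 s4-b->s10 s5-a->s11 s5-b->s12 s6-a->s13 s6-b->s14 s7-a->s7 s7-b->s8 s8-a->s9 s8-b->s10 s9-a->s11 s9-b->s12 s10-a->s13 s10-b->s14 s11-a->s7 s11-b->s8 s12-a->s9 s12-b->s10 s13-a->s11 s13-b->s12 s14-a->s13 s14-b->s14

A DFA must remember the last 3 symbols (since which symbol is third-to-last isn't known until the input ends). Use one state per possible window of the last ≤3 symbols; accept from those whose window starts with `a`.
15 states suffice.
          a    b  
>  s0     s1   s2 
   s1     s3   s4 
   s2     s5   s6 
   s3     s7   s8 
   s4     s9  s10 
   s5    s11  s12 
   s6    s13  s14 
 * s7     s7   s8 
 * s8     s9  s10 
 * s9    s11  s12 
 * s10   s13  s14 
   s11    s7   s8 
   s12    s9  s10 
   s13   s11  s12 
   s14   s13  s14 
(> = start, * = accepting)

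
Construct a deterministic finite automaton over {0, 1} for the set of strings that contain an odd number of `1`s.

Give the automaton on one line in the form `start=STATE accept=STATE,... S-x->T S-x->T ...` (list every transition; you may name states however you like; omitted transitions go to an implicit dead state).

The only thing that matters is how many `1`s have appeared, reduced mod 2. Use one state per residue: S0 for 0, …, S1 for 1. Reading `1` moves to the next residue; anything else stays put. S1 is accepting.
        0   1  
>  S0   S0  S1 
 * S1   S1  S0 
(> = start, * = accepting)

start=S0 accept=S1 S0-0->S0 S0-1->S1 S1-0->S1 S1-1->S0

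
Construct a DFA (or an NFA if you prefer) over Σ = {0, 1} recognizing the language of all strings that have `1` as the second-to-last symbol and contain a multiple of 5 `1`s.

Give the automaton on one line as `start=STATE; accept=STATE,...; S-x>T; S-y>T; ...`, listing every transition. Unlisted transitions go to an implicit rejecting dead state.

start=S0; accept=S6,S8; S0-0>S0; S0-1>S1; S1-0>S1; S1-1>S2; S2-0>S2; S2-1>S3; S3-0>S3; S3-1>S4; S4-0>S5; S4-1>S6; S5-0>S5; S5-1>S7; S6-0>S8; S6-1>S1; S7-0>S8; S7-1>S1; S8-0>S0; S8-1>S1

Handle the two conditions separately and then intersect. The first has 7 states tracking the last 2 symbols read; the second has 5 states tracking the count of `1`s modulo 5. A product state is a pair (one from each), accepting exactly when both do. Minimizing collapses redundant product states.
A 9-state machine:
        0   1  
>  S0   S0  S1 
   S1   S1  S2 
   S2   S2  S3 
   S3   S3  S4 
   S4   S5  S6 
   S5   S5  S7 
 * S6   S8  S1 
   S7   S8  S1 
 * S8   S0  S1 
(> = start, * = accepting)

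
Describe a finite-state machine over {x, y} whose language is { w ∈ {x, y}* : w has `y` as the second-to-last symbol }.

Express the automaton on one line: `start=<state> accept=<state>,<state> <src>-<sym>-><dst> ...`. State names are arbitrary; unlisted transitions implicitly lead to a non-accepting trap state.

Because acceptance depends on a position counted from the end, the machine has to buffer the most recent 2 symbols. Make each state the string of the last up-to-2 symbols read; on input `x` shift the window left and append `x`. Accept when the buffered window has length 2 and begins with `y`.
A 7-state machine:
        x   y  
>  q0   q1  q2 
   q1   q3  q4 
   q2   q5  q6 
   q3   q3  q4 
   q4   q5  q6 
 * q5   q3  q4 
 * q6   q5  q6 
(> = start, * = accepting)

start=q0 accept=q5,q6 q0-x->q1 q0-y->q2 q1-x->q3 q1-y->q4 q2-x->q5 q2-y->q6 q3-x->q3 q3-y->q4 q4-x->q5 q4-y->q6 q5-x->q3 q5-y->q4 q6-x->q5 q6-y->q6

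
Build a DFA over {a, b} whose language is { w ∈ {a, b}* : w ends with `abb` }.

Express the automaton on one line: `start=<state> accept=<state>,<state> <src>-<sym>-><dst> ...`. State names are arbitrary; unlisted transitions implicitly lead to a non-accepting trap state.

Let each state record the length of the longest suffix of the input read so far that is also a prefix of `abb`. q1 means the last symbol is `a`; q2 means the last 2 symbols are `ab`; q3 means the last 3 symbols are `abb`. Accept only at q3, where the string currently ends in `abb`.
        a   b  
>  q0   q1  q0 
   q1   q1  q2 
   q2   q1  q3 
 * q3   q1  q0 
(> = start, * = accepting)

start=q0 accept=q3 q0-a->q1 q0-b->q0 q1-a->q1 q1-b->q2 q2-a->q1 q2-b->q3 q3-a->q1 q3-b->q0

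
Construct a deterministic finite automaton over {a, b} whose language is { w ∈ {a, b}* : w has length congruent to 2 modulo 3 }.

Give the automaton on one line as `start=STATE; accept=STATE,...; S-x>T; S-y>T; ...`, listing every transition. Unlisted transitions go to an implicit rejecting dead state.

Count input length modulo 3: every symbol advances one step around the cycle q0 → q1 → q2 → q0. Accept at q2.
        a   b  
>  q0   q1  q1 
   q1   q2  q2 
 * q2   q0  q0 
(> = start, * = accepting)

start=q0; accept=q2; q0-a>q1; q0-b>q1; q1-a>q2; q1-b>q2; q2-a>q0; q2-b>q0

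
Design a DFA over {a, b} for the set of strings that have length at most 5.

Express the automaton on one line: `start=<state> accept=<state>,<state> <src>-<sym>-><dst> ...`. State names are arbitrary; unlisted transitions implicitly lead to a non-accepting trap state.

start=q0 accept=q0,q1,q2,q3,q4,q5 q0-a->q1 q0-b->q1 q1-a->q2 q1-b->q2 q2-a->q3 q2-b->q3 q3-a->q4 q3-b->q4 q4-a->q5 q4-b->q5 q5-a->q6 q5-b->q6 q6-a->q6 q6-b->q6

We only need to distinguish lengths 0, 1, …, 5, and '>5'. Chain q0 → q1 → q2 → q3 → q4 → q5 → q6 on every symbol, with q6 looping. Accepting states: {q0, q1, q2, q3, q4, q5}.
7 states suffice.
        a   b  
>* q0   q1  q1 
 * q1   q2  q2 
 * q2   q3  q3 
 * q3   q4  q4 
 * q4   q5  q5 
 * q5   q6  q6 
   q6   q6  q6 
(> = start, * = accepting)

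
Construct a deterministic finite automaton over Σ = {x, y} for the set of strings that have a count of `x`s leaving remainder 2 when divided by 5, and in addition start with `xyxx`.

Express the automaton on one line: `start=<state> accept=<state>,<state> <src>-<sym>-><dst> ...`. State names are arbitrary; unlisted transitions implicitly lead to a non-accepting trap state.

Run two small machines in parallel and take their product. The first has 5 states tracking the count of `x`s modulo 5; the second has 6 states tracking whether the input so far still matches the prefix `xyxx`. A product state is a pair (one from each), accepting exactly when both do.
A 14-state machine:
          x    y  
>  S0     S1   S2 
   S1     S3   S4 
   S2     S5   S2 
   S3     S6   S3 
   S4     S7   S5 
   S5     S3   S5 
   S6     S8   S6 
   S7     S9   S3 
   S8     S2   S8 
   S9    S10   S9 
   S10   S11  S10 
   S11   S12  S11 
   S12   S13  S12 
 * S13    S9  S13 
(> = start, * = accepting)

start=S0 accept=S13 S0-x->S1 S0-y->S2 S1-x->S3 S1-y->S4 S2-x->S5 S2-y->S2 S3-x->S6 S3-y->S3 S4-x->S7 S4-y->S5 S5-x->S3 S5-y->S5 S6-x->S8 S6-y->S6 S7-x->S9 S7-y->S3 S8-x->S2 S8-y->S8 S9-x->S10 S9-y->S9 S10-x->S11 S10-y->S10 S11-x->S12 S11-y->S11 S12-x->S13 S12-y->S12 S13-x->S9 S13-y->S13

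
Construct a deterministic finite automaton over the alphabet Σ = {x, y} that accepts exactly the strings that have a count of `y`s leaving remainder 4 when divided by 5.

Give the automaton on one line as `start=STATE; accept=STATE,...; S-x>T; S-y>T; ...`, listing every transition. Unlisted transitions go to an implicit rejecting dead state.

Keep the running count of `y`s modulo 5: each `y` advances along the cycle q0 → q1 → q2 → q3 → q4 → q0 while other symbols loop. Accept at q4.
A 5-state machine:
        x   y  
>  q0   q0  q1 
   q1   q1  q2 
   q2   q2  q3 
   q3   q3  q4 
 * q4   q4  q0 
(> = start, * = accepting)

start=q0; accept=q4; q0-x>q0; q0-y>q1; q1-x>q1; q1-y>q2; q2-x>q2; q2-y>q3; q3-x>q3; q3-y>q4; q4-x>q4; q4-y>q0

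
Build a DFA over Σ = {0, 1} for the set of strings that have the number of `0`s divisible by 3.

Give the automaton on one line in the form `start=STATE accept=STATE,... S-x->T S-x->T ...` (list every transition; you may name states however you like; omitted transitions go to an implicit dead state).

The only thing that matters is how many `0`s have appeared, reduced mod 3. Use one state per residue: A for 0, …, C for 2. Reading `0` moves to the next residue; anything else stays put. A is accepting.
With 3 states:
       0  1 
>* A   B  A 
   B   C  B 
   C   A  C 
(> = start, * = accepting)

start=A accept=A A-0->B A-1->A B-0->C B-1->B C-0->A C-1->C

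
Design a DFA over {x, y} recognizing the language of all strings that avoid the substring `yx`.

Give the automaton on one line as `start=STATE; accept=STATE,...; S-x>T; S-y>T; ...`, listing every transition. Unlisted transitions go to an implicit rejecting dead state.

start=s0; accept=s0,s1; s0-x>s0; s0-y>s1; s1-x>s2; s1-y>s1; s2-x>s2; s2-y>s2

Track partial matches of the forbidden pattern `yx`. State s2 is a dead state reached once `yx` has occurred; every other state accepts. s0 means no part of `yx` is currently matched.
A 3-state machine:
        x   y  
>* s0   s0  s1 
 * s1   s2  s1 
   s2   s2  s2 
(> = start, * = accepting)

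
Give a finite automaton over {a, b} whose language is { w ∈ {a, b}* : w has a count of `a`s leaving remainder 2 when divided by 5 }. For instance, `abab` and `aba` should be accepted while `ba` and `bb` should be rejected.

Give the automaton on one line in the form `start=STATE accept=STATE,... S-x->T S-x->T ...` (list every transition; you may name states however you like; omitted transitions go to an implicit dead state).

The only thing that matters is how many `a`s have appeared, reduced mod 5. Use one state per residue: s0 for 0, …, s4 for 4. Reading `a` moves to the next residue; anything else stays put. s2 is accepting.
A 5-state machine:
        a   b  
>  s0   s1  s0 
   s1   s2  s1 
 * s2   s3  s2 
   s3   s4  s3 
   s4   s0  s4 
(> = start, * = accepting)

start=s0 accept=s2 s0-a->s1 s0-b->s0 s1-a->s2 s1-b->s1 s2-a->s3 s2-b->s2 s3-a->s4 s3-b->s3 s4-a->s0 s4-b->s4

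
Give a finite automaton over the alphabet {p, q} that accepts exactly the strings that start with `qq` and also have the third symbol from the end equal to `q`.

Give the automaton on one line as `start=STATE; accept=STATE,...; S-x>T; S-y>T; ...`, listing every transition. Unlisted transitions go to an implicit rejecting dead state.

start=S0; accept=S4,S5,S6,S7; S0-p>S1; S0-q>S2; S1-p>S1; S1-q>S1; S2-p>S1; S2-q>S3; S3-p>S4; S3-q>S5; S4-p>S6; S4-q>S7; S5-p>S4; S5-q>S5; S6-p>S8; S6-q>S9; S7-p>S10; S7-q>S3; S8-p>S8; S8-q>S9; S9-p>S10; S9-q>S3; S10-p>S6; S10-q>S7

Handle the two conditions separately and then intersect. One (4 states) tracks whether the input so far still matches the prefix `qq`; the other (15 states) tracks the last 3 symbols read. Each combined state is a pair, one component from each; accept when both components accept. Equivalent product states are then merged.
          p    q  
>  S0     S1   S2 
   S1     S1   S1 
   S2     S1   S3 
   S3     S4   S5 
 * S4     S6   S7 
 * S5     S4   S5 
 * S6     S8   S9 
 * S7    S10   S3 
   S8     S8   S9 
   S9    S10   S3 
   S10    S6   S7 
(> = start, * = accepting)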